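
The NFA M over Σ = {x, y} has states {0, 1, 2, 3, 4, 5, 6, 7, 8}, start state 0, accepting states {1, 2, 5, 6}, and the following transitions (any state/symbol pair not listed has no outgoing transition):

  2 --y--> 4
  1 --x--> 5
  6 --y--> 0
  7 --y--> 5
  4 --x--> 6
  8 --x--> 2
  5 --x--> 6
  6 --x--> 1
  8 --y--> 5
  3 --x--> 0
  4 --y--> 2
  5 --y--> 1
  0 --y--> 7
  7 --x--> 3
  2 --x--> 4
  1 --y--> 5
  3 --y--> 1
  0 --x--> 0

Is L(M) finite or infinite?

State 0 is reachable from the start and can reach an accepting state, and it lies on the cycle 0 → 0.
Traversing that cycle any number of times yields accepted strings of unbounded length, so the language is infinite.

infinite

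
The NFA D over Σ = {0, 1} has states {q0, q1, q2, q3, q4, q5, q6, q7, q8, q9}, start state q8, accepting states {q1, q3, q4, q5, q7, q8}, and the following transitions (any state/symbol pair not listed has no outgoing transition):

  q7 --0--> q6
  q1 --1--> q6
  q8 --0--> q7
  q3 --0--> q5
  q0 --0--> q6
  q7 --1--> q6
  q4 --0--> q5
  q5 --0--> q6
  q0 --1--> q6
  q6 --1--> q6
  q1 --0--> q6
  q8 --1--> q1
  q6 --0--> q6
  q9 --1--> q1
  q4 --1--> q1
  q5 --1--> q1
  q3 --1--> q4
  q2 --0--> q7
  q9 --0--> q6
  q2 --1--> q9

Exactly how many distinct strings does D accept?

The useful subgraph on states {q1, q7, q8} is acyclic, so L(D) is finite; the longest accepting path visits 2 useful states, giving maximum string length 1.
Counting accepting paths from q8 by length: 1 of length 0, 2 of length 1. Total 3.

3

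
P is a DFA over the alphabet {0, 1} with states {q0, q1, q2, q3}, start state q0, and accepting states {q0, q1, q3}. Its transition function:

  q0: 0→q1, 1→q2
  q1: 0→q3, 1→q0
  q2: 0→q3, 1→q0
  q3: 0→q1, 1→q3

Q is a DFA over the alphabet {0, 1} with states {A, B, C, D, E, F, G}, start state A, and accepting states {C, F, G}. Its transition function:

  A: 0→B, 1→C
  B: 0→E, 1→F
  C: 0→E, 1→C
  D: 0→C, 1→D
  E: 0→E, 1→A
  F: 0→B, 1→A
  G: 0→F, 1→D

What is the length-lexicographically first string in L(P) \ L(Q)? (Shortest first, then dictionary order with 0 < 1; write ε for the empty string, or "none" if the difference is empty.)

ε

The empty string ε is accepted by P but not by Q.
Since ε is the unique shortest string, it is the required witness.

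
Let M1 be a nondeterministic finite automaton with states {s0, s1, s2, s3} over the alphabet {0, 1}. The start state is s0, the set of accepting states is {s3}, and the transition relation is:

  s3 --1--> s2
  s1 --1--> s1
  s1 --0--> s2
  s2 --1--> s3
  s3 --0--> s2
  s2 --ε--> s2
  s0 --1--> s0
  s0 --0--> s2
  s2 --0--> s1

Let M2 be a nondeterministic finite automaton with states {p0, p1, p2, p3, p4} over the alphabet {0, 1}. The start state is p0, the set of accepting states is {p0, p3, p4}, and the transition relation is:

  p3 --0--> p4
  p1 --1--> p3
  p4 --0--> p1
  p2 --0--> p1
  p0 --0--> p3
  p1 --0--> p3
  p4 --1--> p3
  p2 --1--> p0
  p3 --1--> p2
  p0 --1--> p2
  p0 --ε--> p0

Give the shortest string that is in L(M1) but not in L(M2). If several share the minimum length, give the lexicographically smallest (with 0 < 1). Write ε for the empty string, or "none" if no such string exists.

01

The string 01 is accepted by M1 but not by M2.
No shorter string lies in the difference, and 01 is the lexicographically first length-2 string in L(M1) \ L(M2).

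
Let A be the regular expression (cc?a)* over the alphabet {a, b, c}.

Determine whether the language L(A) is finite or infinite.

The expression contains a Kleene star applied to a subexpression that matches at least one nonempty string, so it matches strings of unbounded length.
Hence L(A) is infinite.

infinite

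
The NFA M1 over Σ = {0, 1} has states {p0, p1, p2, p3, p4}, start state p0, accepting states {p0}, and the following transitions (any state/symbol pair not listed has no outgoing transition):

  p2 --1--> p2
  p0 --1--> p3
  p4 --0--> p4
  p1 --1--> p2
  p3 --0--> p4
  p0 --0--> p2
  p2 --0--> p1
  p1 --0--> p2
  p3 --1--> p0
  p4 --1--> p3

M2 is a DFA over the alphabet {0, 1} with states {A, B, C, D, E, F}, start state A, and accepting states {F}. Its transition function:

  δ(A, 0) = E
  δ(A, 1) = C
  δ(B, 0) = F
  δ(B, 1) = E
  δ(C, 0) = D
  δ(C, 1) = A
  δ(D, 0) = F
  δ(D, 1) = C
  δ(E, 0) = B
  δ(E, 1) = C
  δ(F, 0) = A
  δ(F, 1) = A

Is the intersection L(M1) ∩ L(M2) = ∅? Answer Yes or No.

Yes

Exploring the product automaton M1 × M2 from the start pair (p0, A), following both machines on each input symbol, reaches 21 state pairs: (p0, A), (p2, E), (p3, C), (p1, B), (p2, C), (p4, D), (p2, F), (p1, D), (p2, A), (p4, F), (p1, A), (p1, E), (p4, A), (p3, A), (p2, B), (p4, E), (p0, C), (p1, F), (p4, B), (p2, D), (p3, E).
M1 accepts in {p0} and M2 accepts in {F}; no reachable pair has both components accepting, so no string drives both machines to acceptance simultaneously and L(M1) ∩ L(M2) = ∅.
So no string is accepted by both, and the intersection is empty.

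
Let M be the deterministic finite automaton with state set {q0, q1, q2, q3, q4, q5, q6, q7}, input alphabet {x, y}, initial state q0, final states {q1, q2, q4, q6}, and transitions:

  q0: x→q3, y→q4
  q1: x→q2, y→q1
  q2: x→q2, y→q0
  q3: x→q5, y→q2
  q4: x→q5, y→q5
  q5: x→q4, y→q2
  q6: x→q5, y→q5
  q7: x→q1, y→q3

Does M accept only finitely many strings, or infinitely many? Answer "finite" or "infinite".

State q0 is reachable from the start and can reach an accepting state, and it lies on the cycle q0 → q3 → q2 → q0.
Traversing that cycle any number of times yields accepted strings of unbounded length, so the language is infinite.

infinite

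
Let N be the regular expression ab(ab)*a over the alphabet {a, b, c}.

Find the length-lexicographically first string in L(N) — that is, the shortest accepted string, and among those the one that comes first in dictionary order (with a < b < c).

By inspection of the expression, no string of length less than 3 matches, and aba is the lexicographically first match of length 3.

aba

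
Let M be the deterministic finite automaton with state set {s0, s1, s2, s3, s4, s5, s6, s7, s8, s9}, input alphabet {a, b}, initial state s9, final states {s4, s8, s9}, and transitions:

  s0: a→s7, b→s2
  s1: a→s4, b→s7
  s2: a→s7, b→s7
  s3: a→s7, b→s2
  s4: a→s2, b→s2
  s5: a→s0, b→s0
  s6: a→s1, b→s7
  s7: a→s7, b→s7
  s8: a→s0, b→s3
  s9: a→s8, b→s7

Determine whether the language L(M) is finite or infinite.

finite

The useful states (reachable from s9 and able to reach an accepting state) are {s8, s9}.
Restricted to these states the transition graph has no cycle, so every accepting path has bounded length and L is finite.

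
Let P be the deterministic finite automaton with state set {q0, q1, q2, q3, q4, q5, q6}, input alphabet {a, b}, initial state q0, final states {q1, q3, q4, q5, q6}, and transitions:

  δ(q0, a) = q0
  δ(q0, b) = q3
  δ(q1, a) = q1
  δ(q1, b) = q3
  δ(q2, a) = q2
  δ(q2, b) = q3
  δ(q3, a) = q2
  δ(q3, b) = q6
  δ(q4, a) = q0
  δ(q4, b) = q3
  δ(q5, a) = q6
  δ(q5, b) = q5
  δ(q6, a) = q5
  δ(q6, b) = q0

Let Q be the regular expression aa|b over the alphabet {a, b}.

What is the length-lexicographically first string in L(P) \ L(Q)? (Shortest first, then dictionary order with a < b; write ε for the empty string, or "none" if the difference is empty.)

The string ab is accepted by P but not by Q.
No shorter string lies in the difference, and ab is the lexicographically first length-2 string in L(P) \ L(Q).

ab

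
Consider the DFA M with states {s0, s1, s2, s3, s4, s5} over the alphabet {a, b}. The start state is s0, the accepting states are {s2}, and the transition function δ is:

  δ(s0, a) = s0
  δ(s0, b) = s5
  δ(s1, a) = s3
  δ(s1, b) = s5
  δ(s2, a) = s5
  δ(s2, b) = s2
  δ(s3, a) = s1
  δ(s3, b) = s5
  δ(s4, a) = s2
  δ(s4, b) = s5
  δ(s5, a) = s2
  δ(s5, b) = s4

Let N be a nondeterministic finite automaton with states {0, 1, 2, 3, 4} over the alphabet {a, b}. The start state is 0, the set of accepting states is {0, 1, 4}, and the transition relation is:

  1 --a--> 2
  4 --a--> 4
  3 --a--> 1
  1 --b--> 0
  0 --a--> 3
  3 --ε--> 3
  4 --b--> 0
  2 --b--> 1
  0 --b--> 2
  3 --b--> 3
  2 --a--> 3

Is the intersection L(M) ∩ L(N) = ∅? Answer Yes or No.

No

The string aba is accepted by both M and N.
Hence L(M) ∩ L(N) ≠ ∅.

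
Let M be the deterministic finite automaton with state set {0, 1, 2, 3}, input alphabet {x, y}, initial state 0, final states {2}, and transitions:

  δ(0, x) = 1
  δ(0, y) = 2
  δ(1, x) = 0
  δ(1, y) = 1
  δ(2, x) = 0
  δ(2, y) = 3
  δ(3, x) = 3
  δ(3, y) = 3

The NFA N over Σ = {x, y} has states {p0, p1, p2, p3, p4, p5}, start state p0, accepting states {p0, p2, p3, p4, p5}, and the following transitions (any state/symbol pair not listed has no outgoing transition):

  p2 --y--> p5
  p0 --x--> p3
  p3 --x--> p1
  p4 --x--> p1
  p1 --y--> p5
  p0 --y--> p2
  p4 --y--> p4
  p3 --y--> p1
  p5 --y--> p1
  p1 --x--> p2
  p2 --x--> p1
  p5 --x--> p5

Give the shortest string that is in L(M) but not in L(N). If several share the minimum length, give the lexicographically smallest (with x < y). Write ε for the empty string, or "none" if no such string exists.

xxyxy

The string xxyxy is accepted by M but not by N.
No shorter string lies in the difference, and xxyxy is the lexicographically first length-5 string in L(M) \ L(N).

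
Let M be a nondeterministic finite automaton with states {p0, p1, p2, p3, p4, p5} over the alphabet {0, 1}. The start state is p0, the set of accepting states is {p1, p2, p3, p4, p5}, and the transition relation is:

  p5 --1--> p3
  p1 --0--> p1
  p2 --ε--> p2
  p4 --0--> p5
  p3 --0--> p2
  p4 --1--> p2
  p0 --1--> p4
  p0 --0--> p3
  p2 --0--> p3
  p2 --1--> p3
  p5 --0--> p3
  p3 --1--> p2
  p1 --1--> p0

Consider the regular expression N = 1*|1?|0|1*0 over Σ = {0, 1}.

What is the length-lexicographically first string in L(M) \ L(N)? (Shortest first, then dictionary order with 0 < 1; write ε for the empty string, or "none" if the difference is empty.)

The string 00 is accepted by M but not by N.
No shorter string lies in the difference, and 00 is the lexicographically first length-2 string in L(M) \ L(N).

00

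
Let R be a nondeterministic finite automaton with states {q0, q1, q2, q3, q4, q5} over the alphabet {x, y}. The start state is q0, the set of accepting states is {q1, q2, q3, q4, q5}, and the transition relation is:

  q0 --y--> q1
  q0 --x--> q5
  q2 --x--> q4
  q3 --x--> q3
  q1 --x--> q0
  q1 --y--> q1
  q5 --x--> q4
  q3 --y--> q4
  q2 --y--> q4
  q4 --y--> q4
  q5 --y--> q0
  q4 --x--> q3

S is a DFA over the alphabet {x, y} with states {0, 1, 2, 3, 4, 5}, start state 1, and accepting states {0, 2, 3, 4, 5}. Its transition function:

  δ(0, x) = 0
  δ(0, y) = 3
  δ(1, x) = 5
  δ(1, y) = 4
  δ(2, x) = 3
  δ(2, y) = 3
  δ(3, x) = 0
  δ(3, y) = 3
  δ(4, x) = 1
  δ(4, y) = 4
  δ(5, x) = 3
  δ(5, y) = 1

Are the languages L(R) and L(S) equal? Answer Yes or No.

Yes

Exploring the product automaton R × S from the start pair (q0, 1), following both machines on each input symbol, reaches 5 state pairs: (q0, 1), (q5, 5), (q1, 4), (q4, 3), (q3, 0).
R accepts in {q1, q2, q3, q4, q5} and S accepts in {0, 2, 3, 4, 5}. In every reachable pair the two components are either both accepting — (q5, 5), (q1, 4), (q4, 3), (q3, 0) — or both non-accepting, so no string is accepted by exactly one of the machines: L(R) \ L(S) and L(S) \ L(R) are both empty.
Hence every string is accepted by R iff it is accepted by S, and the two languages coincide.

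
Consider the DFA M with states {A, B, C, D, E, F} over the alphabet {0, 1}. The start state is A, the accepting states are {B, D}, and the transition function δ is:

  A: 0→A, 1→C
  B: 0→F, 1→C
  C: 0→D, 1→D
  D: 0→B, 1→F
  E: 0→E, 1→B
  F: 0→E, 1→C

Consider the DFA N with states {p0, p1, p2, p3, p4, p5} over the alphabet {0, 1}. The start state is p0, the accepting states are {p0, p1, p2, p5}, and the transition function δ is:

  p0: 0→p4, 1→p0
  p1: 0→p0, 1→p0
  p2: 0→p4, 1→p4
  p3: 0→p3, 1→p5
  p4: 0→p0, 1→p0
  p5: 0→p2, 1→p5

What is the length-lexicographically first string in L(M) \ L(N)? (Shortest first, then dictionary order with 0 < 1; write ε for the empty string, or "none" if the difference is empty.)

The string 10 is accepted by M but not by N.
No shorter string lies in the difference, and 10 is the lexicographically first length-2 string in L(M) \ L(N).

10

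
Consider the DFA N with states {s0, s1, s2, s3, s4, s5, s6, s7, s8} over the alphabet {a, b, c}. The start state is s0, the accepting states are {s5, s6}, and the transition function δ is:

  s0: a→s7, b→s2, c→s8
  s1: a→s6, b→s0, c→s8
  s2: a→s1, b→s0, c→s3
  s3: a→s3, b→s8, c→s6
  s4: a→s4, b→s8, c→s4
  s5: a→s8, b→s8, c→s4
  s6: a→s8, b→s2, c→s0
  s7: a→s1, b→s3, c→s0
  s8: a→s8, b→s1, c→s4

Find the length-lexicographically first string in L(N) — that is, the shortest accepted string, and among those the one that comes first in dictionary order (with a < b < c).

aaa

A breadth-first search from s0 reaches an accepting state first via the path s0 → s7 → s1 → s6 on input aaa.
No string of length < 3 is accepted (BFS exhausts all shorter strings without reaching an accepting state), and aaa is the lexicographically least accepting string of length 3.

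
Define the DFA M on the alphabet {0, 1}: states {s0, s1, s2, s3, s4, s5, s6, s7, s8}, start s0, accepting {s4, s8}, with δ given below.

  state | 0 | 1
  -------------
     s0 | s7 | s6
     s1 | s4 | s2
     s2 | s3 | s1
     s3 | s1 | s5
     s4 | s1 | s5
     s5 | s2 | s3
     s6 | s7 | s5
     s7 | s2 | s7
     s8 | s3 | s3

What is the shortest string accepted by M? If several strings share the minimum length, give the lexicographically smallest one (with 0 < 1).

0010

A breadth-first search from s0 reaches an accepting state first via the path s0 → s7 → s2 → s1 → s4 on input 0010.
No string of length < 4 is accepted (BFS exhausts all shorter strings without reaching an accepting state), and 0010 is the lexicographically least accepting string of length 4.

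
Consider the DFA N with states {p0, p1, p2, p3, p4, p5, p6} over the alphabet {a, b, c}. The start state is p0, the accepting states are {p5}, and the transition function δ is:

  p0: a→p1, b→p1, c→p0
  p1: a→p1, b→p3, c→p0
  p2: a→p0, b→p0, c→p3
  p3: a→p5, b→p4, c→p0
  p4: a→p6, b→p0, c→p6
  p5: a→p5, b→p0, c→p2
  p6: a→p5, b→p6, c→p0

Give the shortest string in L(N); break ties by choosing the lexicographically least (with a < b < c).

A breadth-first search from p0 reaches an accepting state first via the path p0 → p1 → p3 → p5 on input aba.
No string of length < 3 is accepted (BFS exhausts all shorter strings without reaching an accepting state), and aba is the lexicographically least accepting string of length 3.

aba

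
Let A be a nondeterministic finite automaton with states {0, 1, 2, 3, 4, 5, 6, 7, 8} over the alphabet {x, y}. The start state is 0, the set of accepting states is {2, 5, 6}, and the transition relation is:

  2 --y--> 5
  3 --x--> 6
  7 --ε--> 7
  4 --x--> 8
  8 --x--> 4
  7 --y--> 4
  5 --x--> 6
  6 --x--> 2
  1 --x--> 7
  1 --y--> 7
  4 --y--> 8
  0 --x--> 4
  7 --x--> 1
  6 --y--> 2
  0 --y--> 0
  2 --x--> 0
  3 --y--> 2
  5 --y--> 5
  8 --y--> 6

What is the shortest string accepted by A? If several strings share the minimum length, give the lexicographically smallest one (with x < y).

A breadth-first search from 0 reaches an accepting state first via the path 0 → 4 → 8 → 6 on input xxy.
No string of length < 3 is accepted (BFS exhausts all shorter strings without reaching an accepting state), and xxy is the lexicographically least accepting string of length 3.

xxy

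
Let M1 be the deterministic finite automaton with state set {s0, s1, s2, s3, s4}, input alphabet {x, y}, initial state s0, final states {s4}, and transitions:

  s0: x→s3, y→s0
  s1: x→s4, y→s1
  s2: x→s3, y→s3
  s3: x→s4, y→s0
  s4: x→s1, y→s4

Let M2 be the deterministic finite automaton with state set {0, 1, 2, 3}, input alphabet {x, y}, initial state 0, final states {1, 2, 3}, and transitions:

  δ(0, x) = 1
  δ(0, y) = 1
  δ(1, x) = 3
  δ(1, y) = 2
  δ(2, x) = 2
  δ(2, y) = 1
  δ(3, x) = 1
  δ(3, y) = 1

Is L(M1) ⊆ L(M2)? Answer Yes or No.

Exploring the product automaton M1 × M2 from the start pair (s0, 0), following both machines on each input symbol, reaches 12 state pairs: (s0, 0), (s3, 1), (s0, 1), (s4, 3), (s0, 2), (s3, 3), (s1, 1), (s4, 1), (s3, 2), (s1, 2), (s1, 3), (s4, 2).
M1 accepts in {s4} and M2 accepts in {1, 2, 3}. The reachable pairs whose M1-component is accepting are (s4, 3), (s4, 1), (s4, 2); in each of them the M2-component is accepting too, so the product for L(M1) \ L(M2) (M1-component accepting, M2-component rejecting) has no reachable accepting pair and the difference is empty.
Hence every string in L(M1) is also in L(M2).

Yes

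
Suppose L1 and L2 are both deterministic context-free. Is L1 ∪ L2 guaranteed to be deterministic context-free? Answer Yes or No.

No

{aⁿbⁿ : n≥0} and {aⁿb²ⁿ : n≥0} are each accepted by a deterministic PDA (push the a's; pop one per b, respectively one per two b's), but their union U is not. Suppose a DPDA M accepted U. Being deterministic, M has a single run on aⁿb²ⁿ, and since aⁿbⁿ ∈ U that run passes through an accepting configuration right after consuming the prefix aⁿbⁿ and then goes on to accept again after n more b's. Build an ordinary (nondeterministic) PDA M′ that simulates M on a's and b's and, at any moment when M is in an accepting state, may switch to a second mode in which it reads only c's, feeding each c to M as a b; M′ accepts when M does. Then M′ accepts aⁱbʲcᵏ (k≥1) exactly when both aⁱbʲ ∈ U and aⁱbʲ⁺ᵏ ∈ U, and checking the four cases (i=j or j=2i, combined with j+k=i or j+k=2i) leaves only i=j=k: so L(M′) ∩ a*b*c⁺ = {aⁿbⁿcⁿ : n≥1} would be context-free, which it is not (pumping lemma) — contradiction. (The union is an unambiguous CFL; it is determinism, not unambiguity, that fails.)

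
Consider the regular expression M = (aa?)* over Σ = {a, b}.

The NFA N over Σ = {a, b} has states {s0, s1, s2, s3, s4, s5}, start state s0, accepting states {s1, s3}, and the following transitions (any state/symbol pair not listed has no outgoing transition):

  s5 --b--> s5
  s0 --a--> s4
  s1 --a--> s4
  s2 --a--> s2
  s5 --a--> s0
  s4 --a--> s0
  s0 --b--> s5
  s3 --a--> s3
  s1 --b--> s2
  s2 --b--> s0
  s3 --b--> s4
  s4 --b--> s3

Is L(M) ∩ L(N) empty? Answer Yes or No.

Converting the expression M to a DFA (subset construction, then merging equivalent states) gives the minimal DFA with states {m0, m1}, start state m0, accepting states {m0} and transitions m0: a→m0, b→m1; m1: a→m1, b→m1.
Exploring the product automaton M × N from the start pair (m0, s0), following both machines on each input symbol, reaches 6 state pairs: (m0, s0), (m0, s4), (m1, s5), (m1, s3), (m1, s0), (m1, s4).
M accepts in {m0} and N accepts in {s1, s3}; no reachable pair has both components accepting, so no string drives both machines to acceptance simultaneously and L(M) ∩ L(N) = ∅.
So no string is accepted by both, and the intersection is empty.

Yes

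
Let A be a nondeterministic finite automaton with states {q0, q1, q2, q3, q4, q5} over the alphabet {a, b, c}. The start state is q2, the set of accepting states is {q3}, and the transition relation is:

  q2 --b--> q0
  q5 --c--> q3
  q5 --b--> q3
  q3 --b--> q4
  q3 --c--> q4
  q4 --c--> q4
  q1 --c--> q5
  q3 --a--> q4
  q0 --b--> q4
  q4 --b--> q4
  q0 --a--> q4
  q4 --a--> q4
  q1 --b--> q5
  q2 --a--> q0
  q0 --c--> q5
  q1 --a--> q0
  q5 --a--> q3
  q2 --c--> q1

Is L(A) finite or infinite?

finite

The useful states (reachable from q2 and able to reach an accepting state) are {q0, q1, q2, q3, q5}.
Restricted to these states the transition graph has no cycle, so every accepting path has bounded length and L is finite.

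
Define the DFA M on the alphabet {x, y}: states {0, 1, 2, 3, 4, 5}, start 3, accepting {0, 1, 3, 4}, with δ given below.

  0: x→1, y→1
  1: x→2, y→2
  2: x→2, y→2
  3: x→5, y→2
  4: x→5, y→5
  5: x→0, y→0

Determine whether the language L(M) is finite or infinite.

The useful states (reachable from 3 and able to reach an accepting state) are {0, 1, 3, 5}.
Restricted to these states the transition graph has no cycle, so every accepting path has bounded length and L is finite.

finite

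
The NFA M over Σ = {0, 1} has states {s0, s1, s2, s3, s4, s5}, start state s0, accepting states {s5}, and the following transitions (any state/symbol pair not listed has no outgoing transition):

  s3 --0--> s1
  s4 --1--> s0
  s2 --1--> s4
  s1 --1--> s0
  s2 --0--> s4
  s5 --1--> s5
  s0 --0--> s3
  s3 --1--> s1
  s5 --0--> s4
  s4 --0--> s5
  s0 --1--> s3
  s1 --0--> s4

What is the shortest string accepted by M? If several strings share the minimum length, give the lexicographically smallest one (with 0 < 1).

A breadth-first search from s0 reaches an accepting state first via the path s0 → s3 → s1 → s4 → s5 on input 0000.
No string of length < 4 is accepted (BFS exhausts all shorter strings without reaching an accepting state), and 0000 is the lexicographically least accepting string of length 4.

0000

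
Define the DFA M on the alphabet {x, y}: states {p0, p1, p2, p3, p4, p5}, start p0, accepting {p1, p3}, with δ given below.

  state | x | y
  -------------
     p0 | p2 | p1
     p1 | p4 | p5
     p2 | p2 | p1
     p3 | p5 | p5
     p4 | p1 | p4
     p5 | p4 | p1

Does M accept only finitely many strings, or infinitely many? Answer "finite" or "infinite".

State p1 is reachable from the start and can reach an accepting state, and it lies on the cycle p1 → p4 → p1.
Traversing that cycle any number of times yields accepted strings of unbounded length, so the language is infinite.

infinite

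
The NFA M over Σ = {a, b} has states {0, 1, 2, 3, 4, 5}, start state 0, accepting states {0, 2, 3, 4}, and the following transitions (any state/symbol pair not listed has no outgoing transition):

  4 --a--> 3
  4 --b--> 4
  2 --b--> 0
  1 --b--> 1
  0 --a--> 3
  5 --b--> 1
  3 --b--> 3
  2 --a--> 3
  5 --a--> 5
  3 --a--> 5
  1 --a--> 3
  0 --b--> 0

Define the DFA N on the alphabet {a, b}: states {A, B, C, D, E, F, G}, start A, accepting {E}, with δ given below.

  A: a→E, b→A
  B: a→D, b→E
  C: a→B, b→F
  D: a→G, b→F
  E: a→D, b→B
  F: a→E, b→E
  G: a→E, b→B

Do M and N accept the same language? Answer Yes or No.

No

The empty string ε is accepted by M but rejected by N.
So L(M) ≠ L(N).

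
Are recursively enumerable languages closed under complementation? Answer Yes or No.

No

If both L and its complement were r.e., running the two recognisers in parallel would decide L, so L would be recursive; but there are r.e. languages that are not recursive (e.g. the halting problem), and their complements are therefore not r.e.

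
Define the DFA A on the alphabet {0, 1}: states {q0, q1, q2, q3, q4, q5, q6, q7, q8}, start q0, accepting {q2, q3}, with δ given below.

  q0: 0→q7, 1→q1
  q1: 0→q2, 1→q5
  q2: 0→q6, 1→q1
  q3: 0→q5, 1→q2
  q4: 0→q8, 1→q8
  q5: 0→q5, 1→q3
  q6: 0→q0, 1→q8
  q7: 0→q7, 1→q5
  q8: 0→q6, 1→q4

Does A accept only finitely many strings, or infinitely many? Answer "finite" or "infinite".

State q1 is reachable from the start and can reach an accepting state, and it lies on the cycle q1 → q2 → q1.
Traversing that cycle any number of times yields accepted strings of unbounded length, so the language is infinite.

infinite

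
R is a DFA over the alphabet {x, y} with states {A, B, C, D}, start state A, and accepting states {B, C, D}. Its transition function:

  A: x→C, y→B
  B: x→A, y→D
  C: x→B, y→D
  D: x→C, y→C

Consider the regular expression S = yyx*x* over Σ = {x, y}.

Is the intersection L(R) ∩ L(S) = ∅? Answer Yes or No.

No

The string yy is accepted by both R and S.
Hence L(R) ∩ L(S) ≠ ∅.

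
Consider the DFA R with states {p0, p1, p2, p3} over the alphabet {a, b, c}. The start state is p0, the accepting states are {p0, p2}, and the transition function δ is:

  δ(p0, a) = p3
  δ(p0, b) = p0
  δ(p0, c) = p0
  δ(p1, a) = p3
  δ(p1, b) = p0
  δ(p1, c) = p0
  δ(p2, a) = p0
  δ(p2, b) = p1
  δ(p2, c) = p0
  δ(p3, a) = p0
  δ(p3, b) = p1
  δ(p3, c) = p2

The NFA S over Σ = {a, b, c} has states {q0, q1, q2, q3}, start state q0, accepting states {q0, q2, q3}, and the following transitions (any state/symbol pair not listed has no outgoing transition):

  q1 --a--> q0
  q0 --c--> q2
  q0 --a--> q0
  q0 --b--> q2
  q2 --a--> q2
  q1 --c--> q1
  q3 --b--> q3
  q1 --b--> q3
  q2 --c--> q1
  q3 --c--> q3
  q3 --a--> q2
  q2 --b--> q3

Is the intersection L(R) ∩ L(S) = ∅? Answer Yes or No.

No

The empty string ε is accepted by both R and S.
Hence L(R) ∩ L(S) ≠ ∅.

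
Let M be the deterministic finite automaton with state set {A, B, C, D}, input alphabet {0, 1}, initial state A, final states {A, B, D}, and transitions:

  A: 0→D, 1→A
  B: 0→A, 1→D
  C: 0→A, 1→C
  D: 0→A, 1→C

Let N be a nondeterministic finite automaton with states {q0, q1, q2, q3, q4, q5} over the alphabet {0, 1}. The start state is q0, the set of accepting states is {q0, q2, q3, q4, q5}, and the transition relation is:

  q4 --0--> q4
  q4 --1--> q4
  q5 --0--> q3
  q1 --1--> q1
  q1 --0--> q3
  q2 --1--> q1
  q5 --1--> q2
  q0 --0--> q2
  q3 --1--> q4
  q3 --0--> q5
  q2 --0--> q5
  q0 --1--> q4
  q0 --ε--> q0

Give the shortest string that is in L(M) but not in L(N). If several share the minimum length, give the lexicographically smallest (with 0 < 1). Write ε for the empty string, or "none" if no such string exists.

0011

The string 0011 is accepted by M but not by N.
No shorter string lies in the difference, and 0011 is the lexicographically first length-4 string in L(M) \ L(N).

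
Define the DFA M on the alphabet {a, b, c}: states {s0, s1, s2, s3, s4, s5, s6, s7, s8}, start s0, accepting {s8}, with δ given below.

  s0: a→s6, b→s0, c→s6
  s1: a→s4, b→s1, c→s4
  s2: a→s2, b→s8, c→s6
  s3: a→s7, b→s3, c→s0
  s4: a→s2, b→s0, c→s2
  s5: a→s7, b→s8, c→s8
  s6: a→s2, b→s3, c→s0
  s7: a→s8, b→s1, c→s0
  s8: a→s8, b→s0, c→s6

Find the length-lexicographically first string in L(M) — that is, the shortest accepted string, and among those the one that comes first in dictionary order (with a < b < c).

A breadth-first search from s0 reaches an accepting state first via the path s0 → s6 → s2 → s8 on input aab.
No string of length < 3 is accepted (BFS exhausts all shorter strings without reaching an accepting state), and aab is the lexicographically least accepting string of length 3.

aab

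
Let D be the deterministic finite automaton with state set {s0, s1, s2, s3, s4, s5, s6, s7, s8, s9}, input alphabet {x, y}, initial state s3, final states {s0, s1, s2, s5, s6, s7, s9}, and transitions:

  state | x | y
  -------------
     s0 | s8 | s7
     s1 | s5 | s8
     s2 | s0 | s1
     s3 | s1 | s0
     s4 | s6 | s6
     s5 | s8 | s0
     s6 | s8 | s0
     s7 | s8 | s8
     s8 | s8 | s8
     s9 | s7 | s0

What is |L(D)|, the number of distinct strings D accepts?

6

The useful subgraph on states {s0, s1, s3, s5, s7} is acyclic, so L(D) is finite; the longest accepting path visits 5 useful states, giving maximum string length 4.
Counting accepting paths from s3 by length: 2 of length 1, 2 of length 2, 1 of length 3, 1 of length 4. Total 6.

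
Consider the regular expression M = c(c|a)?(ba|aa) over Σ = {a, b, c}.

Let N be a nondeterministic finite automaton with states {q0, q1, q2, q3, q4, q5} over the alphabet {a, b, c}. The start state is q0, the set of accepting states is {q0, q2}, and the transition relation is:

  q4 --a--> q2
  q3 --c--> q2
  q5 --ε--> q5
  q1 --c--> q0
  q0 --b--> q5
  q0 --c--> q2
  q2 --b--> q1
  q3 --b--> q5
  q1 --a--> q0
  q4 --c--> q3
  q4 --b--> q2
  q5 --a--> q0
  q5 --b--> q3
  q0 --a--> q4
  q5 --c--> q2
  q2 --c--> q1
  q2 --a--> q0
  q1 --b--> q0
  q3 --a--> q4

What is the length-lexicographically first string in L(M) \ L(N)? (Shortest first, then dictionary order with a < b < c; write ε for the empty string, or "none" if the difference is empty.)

caa

The string caa is accepted by M but not by N.
No shorter string lies in the difference, and caa is the lexicographically first length-3 string in L(M) \ L(N).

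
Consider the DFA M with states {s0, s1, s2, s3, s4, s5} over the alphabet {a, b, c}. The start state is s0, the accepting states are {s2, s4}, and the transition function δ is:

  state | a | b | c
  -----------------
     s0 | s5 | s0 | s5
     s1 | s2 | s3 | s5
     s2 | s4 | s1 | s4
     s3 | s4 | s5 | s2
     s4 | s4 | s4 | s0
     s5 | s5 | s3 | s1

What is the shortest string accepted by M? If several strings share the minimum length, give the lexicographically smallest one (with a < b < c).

A breadth-first search from s0 reaches an accepting state first via the path s0 → s5 → s3 → s4 on input aba.
No string of length < 3 is accepted (BFS exhausts all shorter strings without reaching an accepting state), and aba is the lexicographically least accepting string of length 3.

aba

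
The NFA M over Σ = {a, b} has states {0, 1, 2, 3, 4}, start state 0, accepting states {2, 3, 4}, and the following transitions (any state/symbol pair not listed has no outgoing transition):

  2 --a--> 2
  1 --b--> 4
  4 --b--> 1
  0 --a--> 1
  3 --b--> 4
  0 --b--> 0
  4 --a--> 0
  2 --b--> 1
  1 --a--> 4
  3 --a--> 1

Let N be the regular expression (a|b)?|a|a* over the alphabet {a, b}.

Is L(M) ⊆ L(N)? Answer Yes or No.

No

The string ab is in L(M) but not in L(N).
So L(M) ⊄ L(N).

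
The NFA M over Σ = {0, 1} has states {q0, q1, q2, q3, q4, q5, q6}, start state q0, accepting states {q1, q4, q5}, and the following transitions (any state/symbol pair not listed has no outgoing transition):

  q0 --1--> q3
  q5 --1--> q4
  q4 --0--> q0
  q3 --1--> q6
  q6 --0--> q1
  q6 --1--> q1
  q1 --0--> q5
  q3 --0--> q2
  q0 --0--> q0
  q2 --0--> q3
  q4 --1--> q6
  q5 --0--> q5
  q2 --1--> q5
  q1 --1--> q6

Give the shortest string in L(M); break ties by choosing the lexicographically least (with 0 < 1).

A breadth-first search from q0 reaches an accepting state first via the path q0 → q3 → q2 → q5 on input 101.
No string of length < 3 is accepted (BFS exhausts all shorter strings without reaching an accepting state), and 101 is the lexicographically least accepting string of length 3.

101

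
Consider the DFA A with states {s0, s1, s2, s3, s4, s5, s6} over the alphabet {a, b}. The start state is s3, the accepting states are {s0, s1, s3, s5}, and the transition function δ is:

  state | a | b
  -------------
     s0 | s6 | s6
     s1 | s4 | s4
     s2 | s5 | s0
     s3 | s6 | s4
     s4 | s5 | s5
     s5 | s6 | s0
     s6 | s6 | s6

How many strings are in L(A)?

5

The useful subgraph on states {s0, s3, s4, s5} is acyclic, so L(A) is finite; the longest accepting path visits 4 useful states, giving maximum string length 3.
Counting accepting paths from s3 by length: 1 of length 0, 2 of length 2, 2 of length 3. Total 5.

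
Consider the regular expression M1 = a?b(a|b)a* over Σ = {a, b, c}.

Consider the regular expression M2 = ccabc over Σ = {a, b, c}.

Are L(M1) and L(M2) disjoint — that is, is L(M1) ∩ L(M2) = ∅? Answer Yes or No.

Converting the expression M1 to a DFA (subset construction, then merging equivalent states) gives the minimal DFA with states {r0, r1, r2, r3, r4}, start state r0, accepting states {r4} and transitions r0: a→r1, b→r2, c→r3; r1: a→r3, b→r2, c→r3; r2: a→r4, b→r4, c→r3; r3: a→r3, b→r3, c→r3; r4: a→r4, b→r3, c→r3.
Converting the expression M2 to a DFA (subset construction, then merging equivalent states) gives the minimal DFA with states {t0, t1, t2, t3, t4, t5, t6}, start state t0, accepting states {t6} and transitions t0: a→t1, b→t1, c→t2; t1: a→t1, b→t1, c→t1; t2: a→t1, b→t1, c→t3; t3: a→t4, b→t1, c→t1; t4: a→t1, b→t5, c→t1; t5: a→t1, b→t1, c→t6; t6: a→t1, b→t1, c→t1.
Exploring the product automaton M1 × M2 from the start pair (r0, t0), following both machines on each input symbol, reaches 10 state pairs: (r0, t0), (r1, t1), (r2, t1), (r3, t2), (r3, t1), (r4, t1), (r3, t3), (r3, t4), (r3, t5), (r3, t6).
M1 accepts in {r4} and M2 accepts in {t6}; no reachable pair has both components accepting, so no string drives both machines to acceptance simultaneously and L(M1) ∩ L(M2) = ∅.
So no string is accepted by both, and the intersection is empty.

Yes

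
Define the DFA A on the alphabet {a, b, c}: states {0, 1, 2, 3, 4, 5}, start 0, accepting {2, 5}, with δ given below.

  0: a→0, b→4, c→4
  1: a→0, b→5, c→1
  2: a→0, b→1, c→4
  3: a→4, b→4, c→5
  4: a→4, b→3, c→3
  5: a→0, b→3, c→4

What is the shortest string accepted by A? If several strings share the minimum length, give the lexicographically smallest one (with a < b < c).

A breadth-first search from 0 reaches an accepting state first via the path 0 → 4 → 3 → 5 on input bbc.
No string of length < 3 is accepted (BFS exhausts all shorter strings without reaching an accepting state), and bbc is the lexicographically least accepting string of length 3.

bbc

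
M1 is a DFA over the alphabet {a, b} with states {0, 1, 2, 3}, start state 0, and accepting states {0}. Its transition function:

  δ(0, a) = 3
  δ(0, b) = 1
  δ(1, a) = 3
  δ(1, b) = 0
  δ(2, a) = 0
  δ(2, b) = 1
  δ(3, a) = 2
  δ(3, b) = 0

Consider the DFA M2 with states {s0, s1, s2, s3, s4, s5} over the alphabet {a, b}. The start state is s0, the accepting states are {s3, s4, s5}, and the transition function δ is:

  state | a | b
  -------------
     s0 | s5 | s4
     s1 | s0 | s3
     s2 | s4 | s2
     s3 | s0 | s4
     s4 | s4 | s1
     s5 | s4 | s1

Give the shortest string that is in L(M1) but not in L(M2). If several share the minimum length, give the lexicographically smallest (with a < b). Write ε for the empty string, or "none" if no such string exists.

The empty string ε is accepted by M1 but not by M2.
Since ε is the unique shortest string, it is the required witness.

ε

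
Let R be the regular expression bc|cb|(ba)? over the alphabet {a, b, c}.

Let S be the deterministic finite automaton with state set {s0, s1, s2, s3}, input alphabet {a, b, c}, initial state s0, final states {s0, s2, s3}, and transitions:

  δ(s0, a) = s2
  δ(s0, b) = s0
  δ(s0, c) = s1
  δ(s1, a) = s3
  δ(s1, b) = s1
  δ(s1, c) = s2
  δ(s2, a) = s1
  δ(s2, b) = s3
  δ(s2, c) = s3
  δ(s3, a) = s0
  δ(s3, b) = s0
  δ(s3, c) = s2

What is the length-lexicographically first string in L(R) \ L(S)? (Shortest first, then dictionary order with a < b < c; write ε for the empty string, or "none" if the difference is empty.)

The string bc is accepted by R but not by S.
No shorter string lies in the difference, and bc is the lexicographically first length-2 string in L(R) \ L(S).

bc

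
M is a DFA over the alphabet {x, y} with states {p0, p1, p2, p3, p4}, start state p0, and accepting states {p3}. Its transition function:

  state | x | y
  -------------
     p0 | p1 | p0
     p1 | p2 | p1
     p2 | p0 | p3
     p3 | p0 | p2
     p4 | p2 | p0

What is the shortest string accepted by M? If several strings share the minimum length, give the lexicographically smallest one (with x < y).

xxy

A breadth-first search from p0 reaches an accepting state first via the path p0 → p1 → p2 → p3 on input xxy.
No string of length < 3 is accepted (BFS exhausts all shorter strings without reaching an accepting state), and xxy is the lexicographically least accepting string of length 3.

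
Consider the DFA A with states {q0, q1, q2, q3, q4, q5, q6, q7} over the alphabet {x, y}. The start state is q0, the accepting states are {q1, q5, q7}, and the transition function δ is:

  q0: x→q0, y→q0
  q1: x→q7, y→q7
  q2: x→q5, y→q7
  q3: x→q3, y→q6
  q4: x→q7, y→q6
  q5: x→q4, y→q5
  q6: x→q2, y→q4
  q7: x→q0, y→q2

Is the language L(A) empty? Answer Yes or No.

Yes

The states reachable from the start state are {q0}.
None of the accepting states {q1, q5, q7} is reachable, so no string is accepted and L(A) = ∅.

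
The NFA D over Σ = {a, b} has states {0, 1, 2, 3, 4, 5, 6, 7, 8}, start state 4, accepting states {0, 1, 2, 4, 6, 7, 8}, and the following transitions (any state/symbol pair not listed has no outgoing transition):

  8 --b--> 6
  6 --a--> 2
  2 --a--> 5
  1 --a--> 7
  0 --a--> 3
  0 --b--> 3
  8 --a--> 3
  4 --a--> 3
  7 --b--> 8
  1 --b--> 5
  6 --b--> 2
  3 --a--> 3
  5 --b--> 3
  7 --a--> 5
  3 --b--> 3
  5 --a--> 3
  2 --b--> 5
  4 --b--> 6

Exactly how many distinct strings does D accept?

The useful subgraph on states {2, 4, 6} is acyclic, so L(D) is finite; the longest accepting path visits 3 useful states, giving maximum string length 2.
Counting accepting paths from 4 by length: 1 of length 0, 1 of length 1, 2 of length 2. Total 4.

4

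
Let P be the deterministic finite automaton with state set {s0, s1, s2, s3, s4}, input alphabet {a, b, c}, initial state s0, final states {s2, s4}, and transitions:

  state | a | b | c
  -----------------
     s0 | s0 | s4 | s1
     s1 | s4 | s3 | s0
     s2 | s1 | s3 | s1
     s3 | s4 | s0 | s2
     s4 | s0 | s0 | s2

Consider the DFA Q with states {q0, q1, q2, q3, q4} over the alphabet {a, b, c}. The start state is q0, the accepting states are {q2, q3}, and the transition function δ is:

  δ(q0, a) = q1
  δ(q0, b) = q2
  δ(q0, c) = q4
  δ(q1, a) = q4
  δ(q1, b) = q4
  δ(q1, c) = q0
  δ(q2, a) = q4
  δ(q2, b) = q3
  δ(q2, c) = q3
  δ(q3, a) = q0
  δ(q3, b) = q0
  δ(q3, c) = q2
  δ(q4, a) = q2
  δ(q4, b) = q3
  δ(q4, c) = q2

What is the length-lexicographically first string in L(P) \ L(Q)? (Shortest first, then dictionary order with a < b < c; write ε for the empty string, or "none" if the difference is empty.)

The string ab is accepted by P but not by Q.
No shorter string lies in the difference, and ab is the lexicographically first length-2 string in L(P) \ L(Q).

ab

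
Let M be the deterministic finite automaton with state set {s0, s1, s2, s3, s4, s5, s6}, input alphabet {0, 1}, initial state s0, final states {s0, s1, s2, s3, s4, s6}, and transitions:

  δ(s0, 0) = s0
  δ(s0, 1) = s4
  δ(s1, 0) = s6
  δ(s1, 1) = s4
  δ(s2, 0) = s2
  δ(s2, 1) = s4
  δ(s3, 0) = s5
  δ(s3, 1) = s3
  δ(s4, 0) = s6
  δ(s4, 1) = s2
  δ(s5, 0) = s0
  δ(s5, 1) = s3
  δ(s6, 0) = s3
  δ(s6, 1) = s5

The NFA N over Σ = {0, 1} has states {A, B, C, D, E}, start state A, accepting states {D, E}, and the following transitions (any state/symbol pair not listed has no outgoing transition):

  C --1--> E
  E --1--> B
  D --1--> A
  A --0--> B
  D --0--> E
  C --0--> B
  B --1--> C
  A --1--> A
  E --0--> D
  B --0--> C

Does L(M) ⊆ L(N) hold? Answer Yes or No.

The empty string ε is in L(M) but not in L(N).
So L(M) ⊄ L(N).

No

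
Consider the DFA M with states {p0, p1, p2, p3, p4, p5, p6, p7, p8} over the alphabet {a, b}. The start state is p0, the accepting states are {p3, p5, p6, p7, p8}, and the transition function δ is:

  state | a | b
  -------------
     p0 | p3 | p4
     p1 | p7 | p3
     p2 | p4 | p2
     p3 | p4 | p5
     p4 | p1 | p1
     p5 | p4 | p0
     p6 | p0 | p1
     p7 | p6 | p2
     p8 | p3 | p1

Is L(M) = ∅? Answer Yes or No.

No

The string a is accepted: the run p0 → p3 ends in the accepting state p3.
Since at least one string is accepted, L(M) is not empty.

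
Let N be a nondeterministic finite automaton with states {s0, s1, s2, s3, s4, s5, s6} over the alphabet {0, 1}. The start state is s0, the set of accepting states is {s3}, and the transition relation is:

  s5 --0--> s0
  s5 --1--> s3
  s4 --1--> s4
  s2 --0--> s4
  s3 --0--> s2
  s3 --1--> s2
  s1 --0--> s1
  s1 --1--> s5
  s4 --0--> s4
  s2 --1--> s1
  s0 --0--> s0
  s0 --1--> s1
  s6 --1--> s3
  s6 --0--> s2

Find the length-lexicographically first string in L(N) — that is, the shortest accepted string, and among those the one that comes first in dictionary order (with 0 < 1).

111

A breadth-first search from s0 reaches an accepting state first via the path s0 → s1 → s5 → s3 on input 111.
No string of length < 3 is accepted (BFS exhausts all shorter strings without reaching an accepting state), and 111 is the lexicographically least accepting string of length 3.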